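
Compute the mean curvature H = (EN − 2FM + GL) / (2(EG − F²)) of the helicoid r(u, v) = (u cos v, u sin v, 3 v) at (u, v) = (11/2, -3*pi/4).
H = 0

With E = 1, F = 0, G = u^2 + 9, L = 0, M = -3/sqrt(u^2 + 9), N = 0, assemble
  H = (EN − 2FM + GL) / (2(EG − F²)) = 0.
At (u, v) = (11/2, -3*pi/4): H = 0.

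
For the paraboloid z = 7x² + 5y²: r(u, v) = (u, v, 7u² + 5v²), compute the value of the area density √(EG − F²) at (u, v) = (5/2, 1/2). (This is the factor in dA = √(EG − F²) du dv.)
√(EG − F²)|_{(5/2, 1/2)} = 3*sqrt(139)

E = 196*u^2 + 1, F = 140*u*v, G = 100*v^2 + 1, so EG − F² = 196*u^2 + 100*v^2 + 1. Taking the positive square root: √(EG − F²) = sqrt(196*u^2 + 100*v^2 + 1). At (u, v) = (5/2, 1/2): 3*sqrt(139).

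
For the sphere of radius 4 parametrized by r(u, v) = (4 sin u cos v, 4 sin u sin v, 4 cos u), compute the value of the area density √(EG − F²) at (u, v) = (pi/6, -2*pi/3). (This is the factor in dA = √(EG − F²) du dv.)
√(EG − F²)|_{(pi/6, -2*pi/3)} = 8

E = 16, F = 0, G = 16*sin(u)^2, so EG − F² = 256*sin(u)^2. Taking the positive square root: √(EG − F²) = 16*Abs(sin(u)). At (u, v) = (pi/6, -2*pi/3): 8.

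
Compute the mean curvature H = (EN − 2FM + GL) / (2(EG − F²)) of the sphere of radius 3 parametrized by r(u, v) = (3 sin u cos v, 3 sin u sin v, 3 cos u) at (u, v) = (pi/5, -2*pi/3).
H = -1/3

With E = 9, F = 0, G = 9*sin(u)^2, L = -3*sin(u)/Abs(sin(u)), M = 0, N = -3*sin(u)^3/Abs(sin(u)), assemble
  H = (EN − 2FM + GL) / (2(EG − F²)) = -sin(u)/(3*Abs(sin(u))).
At (u, v) = (pi/5, -2*pi/3): H = -1/3.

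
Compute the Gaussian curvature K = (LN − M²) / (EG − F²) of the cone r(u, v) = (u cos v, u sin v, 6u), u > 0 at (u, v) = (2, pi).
K = 0

Coefficients of the first fundamental form: E = 37, F = 0, G = u^2.
Coefficients of the second fundamental form: L = 0, M = 0, N = 6*sqrt(37)*u^2/(37*Abs(u)).
Assemble K = (LN − M²)/(EG − F²) = 0. At (u, v) = (2, pi): K = 0.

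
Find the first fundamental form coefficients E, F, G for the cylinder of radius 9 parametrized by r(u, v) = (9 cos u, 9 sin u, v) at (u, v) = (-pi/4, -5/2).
E = 81;  F = 0;  G = 1

Partials: r_u = (-9*sin(u), 9*cos(u), 0), r_v = (0, 0, 1). As functions of (u, v):
  E = r_u · r_u = 81,
  F = r_u · r_v = 0,
  G = r_v · r_v = 1.
Evaluating at (u, v) = (-pi/4, -5/2): E = 81, F = 0, G = 1.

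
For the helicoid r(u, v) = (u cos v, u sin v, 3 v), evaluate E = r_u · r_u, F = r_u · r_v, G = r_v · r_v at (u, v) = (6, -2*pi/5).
E = 1;  F = 0;  G = 45

Partials: r_u = (cos(v), sin(v), 0), r_v = (-u*sin(v), u*cos(v), 3). As functions of (u, v):
  E = r_u · r_u = 1,
  F = r_u · r_v = 0,
  G = r_v · r_v = u^2 + 9.
Evaluating at (u, v) = (6, -2*pi/5): E = 1, F = 0, G = 45.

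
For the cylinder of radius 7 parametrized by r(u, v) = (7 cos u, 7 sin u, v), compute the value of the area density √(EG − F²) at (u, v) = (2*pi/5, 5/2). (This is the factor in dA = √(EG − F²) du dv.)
√(EG − F²)|_{(2*pi/5, 5/2)} = 7

E = 49, F = 0, G = 1, so EG − F² = 49. Taking the positive square root: √(EG − F²) = 7. At (u, v) = (2*pi/5, 5/2): 7.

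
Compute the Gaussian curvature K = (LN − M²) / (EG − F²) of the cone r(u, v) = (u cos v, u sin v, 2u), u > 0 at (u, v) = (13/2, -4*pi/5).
K = 0

Coefficients of the first fundamental form: E = 5, F = 0, G = u^2.
Coefficients of the second fundamental form: L = 0, M = 0, N = 2*sqrt(5)*u^2/(5*Abs(u)).
Assemble K = (LN − M²)/(EG − F²) = 0. At (u, v) = (13/2, -4*pi/5): K = 0.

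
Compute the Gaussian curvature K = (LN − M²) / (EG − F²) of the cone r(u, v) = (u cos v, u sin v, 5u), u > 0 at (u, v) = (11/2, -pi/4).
K = 0

Coefficients of the first fundamental form: E = 26, F = 0, G = u^2.
Coefficients of the second fundamental form: L = 0, M = 0, N = 5*sqrt(26)*u^2/(26*Abs(u)).
Assemble K = (LN − M²)/(EG − F²) = 0. At (u, v) = (11/2, -pi/4): K = 0.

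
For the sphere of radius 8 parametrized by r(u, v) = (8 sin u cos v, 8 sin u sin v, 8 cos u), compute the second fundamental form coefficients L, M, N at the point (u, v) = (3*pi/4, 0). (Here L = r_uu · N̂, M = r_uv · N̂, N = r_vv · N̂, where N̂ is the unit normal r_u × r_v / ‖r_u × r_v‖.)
L = -8;  M = 0;  N = -4

Compute the unit normal N̂(u, v) = (sin(u)^2*cos(v)/Abs(sin(u)), sin(u)^2*sin(v)/Abs(sin(u)), sin(2*u)/(2*Abs(sin(u)))), and the second partials r_uu, r_uv, r_vv. Take dot products:
  L(u, v) = r_uu · N̂ = -8*sin(u)/Abs(sin(u)),
  M(u, v) = r_uv · N̂ = 0,
  N(u, v) = r_vv · N̂ = -8*sin(u)^3/Abs(sin(u)).
Evaluating at (u, v) = (3*pi/4, 0):
  L = -8, M = 0, N = -4.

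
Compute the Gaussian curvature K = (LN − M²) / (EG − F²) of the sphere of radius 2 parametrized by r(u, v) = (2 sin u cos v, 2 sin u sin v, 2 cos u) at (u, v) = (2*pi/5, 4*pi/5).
K = 1/4

Coefficients of the first fundamental form: E = 4, F = 0, G = 4*sin(u)^2.
Coefficients of the second fundamental form: L = -2*sin(u)/Abs(sin(u)), M = 0, N = -2*sin(u)^3/Abs(sin(u)).
Assemble K = (LN − M²)/(EG − F²) = 1/4. At (u, v) = (2*pi/5, 4*pi/5): K = 1/4.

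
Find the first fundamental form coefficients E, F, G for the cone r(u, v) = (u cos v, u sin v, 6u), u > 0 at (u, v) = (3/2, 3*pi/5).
E = 37;  F = 0;  G = 9/4

Partials: r_u = (cos(v), sin(v), 6), r_v = (-u*sin(v), u*cos(v), 0). As functions of (u, v):
  E = r_u · r_u = 37,
  F = r_u · r_v = 0,
  G = r_v · r_v = u^2.
Evaluating at (u, v) = (3/2, 3*pi/5): E = 37, F = 0, G = 9/4.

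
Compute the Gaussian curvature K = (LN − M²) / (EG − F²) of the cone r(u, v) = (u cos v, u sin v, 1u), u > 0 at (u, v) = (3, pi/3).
K = 0

Coefficients of the first fundamental form: E = 2, F = 0, G = u^2.
Coefficients of the second fundamental form: L = 0, M = 0, N = sqrt(2)*u^2/(2*Abs(u)).
Assemble K = (LN − M²)/(EG − F²) = 0. At (u, v) = (3, pi/3): K = 0.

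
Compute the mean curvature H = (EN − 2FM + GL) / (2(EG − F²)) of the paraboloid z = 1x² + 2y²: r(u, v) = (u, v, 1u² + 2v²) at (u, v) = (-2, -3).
H = 179*sqrt(161)/25921

With E = 4*u^2 + 1, F = 8*u*v, G = 16*v^2 + 1, L = 2/sqrt(4*u^2 + 16*v^2 + 1), M = 0, N = 4/sqrt(4*u^2 + 16*v^2 + 1), assemble
  H = (EN − 2FM + GL) / (2(EG − F²)) = (8*u^2 + 16*v^2 + 3)/(4*u^2 + 16*v^2 + 1)^(3/2).
At (u, v) = (-2, -3): H = 179*sqrt(161)/25921.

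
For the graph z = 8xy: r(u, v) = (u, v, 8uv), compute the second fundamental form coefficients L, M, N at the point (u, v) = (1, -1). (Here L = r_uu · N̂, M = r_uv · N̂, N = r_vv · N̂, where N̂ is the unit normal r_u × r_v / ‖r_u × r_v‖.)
L = 0;  M = 8*sqrt(129)/129;  N = 0

Compute the unit normal N̂(u, v) = (-8*v/sqrt(64*u^2 + 64*v^2 + 1), -8*u/sqrt(64*u^2 + 64*v^2 + 1), 1/sqrt(64*u^2 + 64*v^2 + 1)), and the second partials r_uu, r_uv, r_vv. Take dot products:
  L(u, v) = r_uu · N̂ = 0,
  M(u, v) = r_uv · N̂ = 8/sqrt(64*u^2 + 64*v^2 + 1),
  N(u, v) = r_vv · N̂ = 0.
Evaluating at (u, v) = (1, -1):
  L = 0, M = 8*sqrt(129)/129, N = 0.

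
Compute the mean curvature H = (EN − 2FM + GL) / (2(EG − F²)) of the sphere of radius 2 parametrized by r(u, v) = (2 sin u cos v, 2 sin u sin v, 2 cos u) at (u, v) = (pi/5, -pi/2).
H = -1/2

With E = 4, F = 0, G = 4*sin(u)^2, L = -2*sin(u)/Abs(sin(u)), M = 0, N = -2*sin(u)^3/Abs(sin(u)), assemble
  H = (EN − 2FM + GL) / (2(EG − F²)) = -sin(u)/(2*Abs(sin(u))).
At (u, v) = (pi/5, -pi/2): H = -1/2.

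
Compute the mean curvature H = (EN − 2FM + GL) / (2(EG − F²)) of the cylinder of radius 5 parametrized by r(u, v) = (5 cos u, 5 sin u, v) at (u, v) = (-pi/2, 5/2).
H = -1/10

With E = 25, F = 0, G = 1, L = -5, M = 0, N = 0, assemble
  H = (EN − 2FM + GL) / (2(EG − F²)) = -1/10.
At (u, v) = (-pi/2, 5/2): H = -1/10.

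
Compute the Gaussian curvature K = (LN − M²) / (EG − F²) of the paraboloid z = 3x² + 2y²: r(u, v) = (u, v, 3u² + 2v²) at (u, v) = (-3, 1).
K = 24/116281

Coefficients of the first fundamental form: E = 36*u^2 + 1, F = 24*u*v, G = 16*v^2 + 1.
Coefficients of the second fundamental form: L = 6/sqrt(36*u^2 + 16*v^2 + 1), M = 0, N = 4/sqrt(36*u^2 + 16*v^2 + 1).
Assemble K = (LN − M²)/(EG − F²) = 24/(1296*u^4 + 1152*u^2*v^2 + 72*u^2 + 256*v^4 + 32*v^2 + 1). At (u, v) = (-3, 1): K = 24/116281.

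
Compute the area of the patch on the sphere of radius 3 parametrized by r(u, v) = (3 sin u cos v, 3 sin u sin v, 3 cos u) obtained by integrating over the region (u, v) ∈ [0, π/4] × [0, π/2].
Area = 9*pi*(2 - sqrt(2))/4

Area = ∫∫ √(EG − F²) du dv with √(EG − F²) = 9*Abs(sin(u)). Integrating over [0, π/4] × [0, π/2] gives 9*pi*(2 - sqrt(2))/4.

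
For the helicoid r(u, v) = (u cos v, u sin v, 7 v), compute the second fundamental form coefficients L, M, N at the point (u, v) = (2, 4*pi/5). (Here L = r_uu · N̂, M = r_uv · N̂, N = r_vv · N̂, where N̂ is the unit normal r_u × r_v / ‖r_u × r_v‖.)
L = 0;  M = -7*sqrt(53)/53;  N = 0

Compute the unit normal N̂(u, v) = (7*sin(v)/sqrt(u^2 + 49), -7*cos(v)/sqrt(u^2 + 49), u/sqrt(u^2 + 49)), and the second partials r_uu, r_uv, r_vv. Take dot products:
  L(u, v) = r_uu · N̂ = 0,
  M(u, v) = r_uv · N̂ = -7/sqrt(u^2 + 49),
  N(u, v) = r_vv · N̂ = 0.
Evaluating at (u, v) = (2, 4*pi/5):
  L = 0, M = -7*sqrt(53)/53, N = 0.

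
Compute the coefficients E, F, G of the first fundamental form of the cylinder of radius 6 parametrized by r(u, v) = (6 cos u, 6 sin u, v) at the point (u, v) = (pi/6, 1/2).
E = 36;  F = 0;  G = 1

Partials: r_u = (-6*sin(u), 6*cos(u), 0), r_v = (0, 0, 1). As functions of (u, v):
  E = r_u · r_u = 36,
  F = r_u · r_v = 0,
  G = r_v · r_v = 1.
Evaluating at (u, v) = (pi/6, 1/2): E = 36, F = 0, G = 1.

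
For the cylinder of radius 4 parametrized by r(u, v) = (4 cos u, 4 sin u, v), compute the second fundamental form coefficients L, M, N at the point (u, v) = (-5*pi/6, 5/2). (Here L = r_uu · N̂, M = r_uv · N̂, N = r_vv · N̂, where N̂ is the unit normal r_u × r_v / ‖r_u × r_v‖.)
L = -4;  M = 0;  N = 0

Compute the unit normal N̂(u, v) = (cos(u), sin(u), 0), and the second partials r_uu, r_uv, r_vv. Take dot products:
  L(u, v) = r_uu · N̂ = -4,
  M(u, v) = r_uv · N̂ = 0,
  N(u, v) = r_vv · N̂ = 0.
Evaluating at (u, v) = (-5*pi/6, 5/2):
  L = -4, M = 0, N = 0.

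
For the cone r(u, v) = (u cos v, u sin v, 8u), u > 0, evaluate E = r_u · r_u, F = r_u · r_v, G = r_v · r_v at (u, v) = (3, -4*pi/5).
E = 65;  F = 0;  G = 9

Partials: r_u = (cos(v), sin(v), 8), r_v = (-u*sin(v), u*cos(v), 0). As functions of (u, v):
  E = r_u · r_u = 65,
  F = r_u · r_v = 0,
  G = r_v · r_v = u^2.
Evaluating at (u, v) = (3, -4*pi/5): E = 65, F = 0, G = 9.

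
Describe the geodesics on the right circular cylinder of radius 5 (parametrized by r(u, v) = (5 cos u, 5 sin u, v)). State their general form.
The cylinder is flat (K = 0) and locally isometric to the plane via the development (u, v) ↦ (5 u, v). Geodesics are the pre-images of straight lines: circles (v constant), vertical lines (u constant), and helices (v = c · u + d) for constants c, d.

A right cylinder has E = 5², F = 0, G = 1, so EG − F² = 5², and L = −5, M = N = 0, giving K = (LN − M²)/(EG − F²) = 0 everywhere. A flat surface is locally isometric to the Euclidean plane via the map (u, v) ↦ (5 u, v). Straight lines in the (x̃, ỹ) plane pull back to: (a) horizontal circles (v = const), (b) vertical generators (u = const), and (c) helices (5 u tan θ = v, i.e. v = c · u + d).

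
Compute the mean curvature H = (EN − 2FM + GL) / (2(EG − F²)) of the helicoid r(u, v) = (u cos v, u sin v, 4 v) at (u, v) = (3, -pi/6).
H = 0

With E = 1, F = 0, G = u^2 + 16, L = 0, M = -4/sqrt(u^2 + 16), N = 0, assemble
  H = (EN − 2FM + GL) / (2(EG − F²)) = 0.
At (u, v) = (3, -pi/6): H = 0.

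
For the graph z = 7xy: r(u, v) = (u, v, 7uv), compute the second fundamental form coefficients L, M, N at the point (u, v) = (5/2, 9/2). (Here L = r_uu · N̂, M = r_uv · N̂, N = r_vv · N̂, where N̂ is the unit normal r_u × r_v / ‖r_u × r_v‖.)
L = 0;  M = 7*sqrt(5198)/2599;  N = 0

Compute the unit normal N̂(u, v) = (-7*v/sqrt(49*u^2 + 49*v^2 + 1), -7*u/sqrt(49*u^2 + 49*v^2 + 1), 1/sqrt(49*u^2 + 49*v^2 + 1)), and the second partials r_uu, r_uv, r_vv. Take dot products:
  L(u, v) = r_uu · N̂ = 0,
  M(u, v) = r_uv · N̂ = 7/sqrt(49*u^2 + 49*v^2 + 1),
  N(u, v) = r_vv · N̂ = 0.
Evaluating at (u, v) = (5/2, 9/2):
  L = 0, M = 7*sqrt(5198)/2599, N = 0.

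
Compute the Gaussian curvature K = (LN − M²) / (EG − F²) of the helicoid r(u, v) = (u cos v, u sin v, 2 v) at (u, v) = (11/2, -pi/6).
K = -64/18769

Coefficients of the first fundamental form: E = 1, F = 0, G = u^2 + 4.
Coefficients of the second fundamental form: L = 0, M = -2/sqrt(u^2 + 4), N = 0.
Assemble K = (LN − M²)/(EG − F²) = -4/(u^2 + 4)^2. At (u, v) = (11/2, -pi/6): K = -64/18769.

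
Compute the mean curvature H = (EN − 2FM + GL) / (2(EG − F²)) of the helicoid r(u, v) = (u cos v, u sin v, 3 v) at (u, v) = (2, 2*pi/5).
H = 0

With E = 1, F = 0, G = u^2 + 9, L = 0, M = -3/sqrt(u^2 + 9), N = 0, assemble
  H = (EN − 2FM + GL) / (2(EG − F²)) = 0.
At (u, v) = (2, 2*pi/5): H = 0.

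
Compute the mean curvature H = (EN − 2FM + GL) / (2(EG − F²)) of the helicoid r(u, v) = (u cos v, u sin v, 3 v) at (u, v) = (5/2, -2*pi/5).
H = 0

With E = 1, F = 0, G = u^2 + 9, L = 0, M = -3/sqrt(u^2 + 9), N = 0, assemble
  H = (EN − 2FM + GL) / (2(EG − F²)) = 0.
At (u, v) = (5/2, -2*pi/5): H = 0.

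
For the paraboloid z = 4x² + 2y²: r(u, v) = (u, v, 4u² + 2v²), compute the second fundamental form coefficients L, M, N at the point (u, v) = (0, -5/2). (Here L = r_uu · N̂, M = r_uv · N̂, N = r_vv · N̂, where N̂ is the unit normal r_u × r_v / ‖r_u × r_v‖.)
L = 8*sqrt(101)/101;  M = 0;  N = 4*sqrt(101)/101

Compute the unit normal N̂(u, v) = (-8*u/sqrt(64*u^2 + 16*v^2 + 1), -4*v/sqrt(64*u^2 + 16*v^2 + 1), 1/sqrt(64*u^2 + 16*v^2 + 1)), and the second partials r_uu, r_uv, r_vv. Take dot products:
  L(u, v) = r_uu · N̂ = 8/sqrt(64*u^2 + 16*v^2 + 1),
  M(u, v) = r_uv · N̂ = 0,
  N(u, v) = r_vv · N̂ = 4/sqrt(64*u^2 + 16*v^2 + 1).
Evaluating at (u, v) = (0, -5/2):
  L = 8*sqrt(101)/101, M = 0, N = 4*sqrt(101)/101.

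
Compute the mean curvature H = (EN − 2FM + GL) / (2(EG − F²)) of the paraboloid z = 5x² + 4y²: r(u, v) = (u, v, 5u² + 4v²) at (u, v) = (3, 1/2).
H = 527*sqrt(917)/120127

With E = 100*u^2 + 1, F = 80*u*v, G = 64*v^2 + 1, L = 10/sqrt(100*u^2 + 64*v^2 + 1), M = 0, N = 8/sqrt(100*u^2 + 64*v^2 + 1), assemble
  H = (EN − 2FM + GL) / (2(EG − F²)) = (400*u^2 + 320*v^2 + 9)/(100*u^2 + 64*v^2 + 1)^(3/2).
At (u, v) = (3, 1/2): H = 527*sqrt(917)/120127.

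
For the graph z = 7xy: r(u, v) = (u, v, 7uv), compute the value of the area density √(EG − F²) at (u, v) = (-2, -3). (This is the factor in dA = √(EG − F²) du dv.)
√(EG − F²)|_{(-2, -3)} = sqrt(638)

E = 49*v^2 + 1, F = 49*u*v, G = 49*u^2 + 1, so EG − F² = 49*u^2 + 49*v^2 + 1. Taking the positive square root: √(EG − F²) = sqrt(49*u^2 + 49*v^2 + 1). At (u, v) = (-2, -3): sqrt(638).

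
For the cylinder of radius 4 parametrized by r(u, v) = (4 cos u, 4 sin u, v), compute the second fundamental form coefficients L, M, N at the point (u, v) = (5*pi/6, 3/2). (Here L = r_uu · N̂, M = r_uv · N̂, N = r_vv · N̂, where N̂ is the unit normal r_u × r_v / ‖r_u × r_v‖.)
L = -4;  M = 0;  N = 0

Compute the unit normal N̂(u, v) = (cos(u), sin(u), 0), and the second partials r_uu, r_uv, r_vv. Take dot products:
  L(u, v) = r_uu · N̂ = -4,
  M(u, v) = r_uv · N̂ = 0,
  N(u, v) = r_vv · N̂ = 0.
Evaluating at (u, v) = (5*pi/6, 3/2):
  L = -4, M = 0, N = 0.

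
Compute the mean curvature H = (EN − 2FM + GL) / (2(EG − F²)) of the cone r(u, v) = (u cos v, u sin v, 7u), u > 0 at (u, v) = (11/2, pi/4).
H = 7*sqrt(2)/110

With E = 50, F = 0, G = u^2, L = 0, M = 0, N = 7*sqrt(2)*u^2/(10*Abs(u)), assemble
  H = (EN − 2FM + GL) / (2(EG − F²)) = 7*sqrt(2)/(20*Abs(u)).
At (u, v) = (11/2, pi/4): H = 7*sqrt(2)/110.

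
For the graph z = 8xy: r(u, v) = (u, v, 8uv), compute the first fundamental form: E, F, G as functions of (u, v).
E = 64*v^2 + 1;  F = 64*u*v;  G = 64*u^2 + 1

Compute partials: r_u = (1, 0, 8*v), r_v = (0, 1, 8*u). Then
  E = r_u · r_u = 64*v^2 + 1,
  F = r_u · r_v = 64*u*v,
  G = r_v · r_v = 64*u^2 + 1.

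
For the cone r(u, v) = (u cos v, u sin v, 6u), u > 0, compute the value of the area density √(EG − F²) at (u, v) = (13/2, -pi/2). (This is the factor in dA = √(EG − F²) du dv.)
√(EG − F²)|_{(13/2, -pi/2)} = 13*sqrt(37)/2

E = 37, F = 0, G = u^2, so EG − F² = 37*u^2. Taking the positive square root: √(EG − F²) = sqrt(37)*Abs(u). At (u, v) = (13/2, -pi/2): 13*sqrt(37)/2.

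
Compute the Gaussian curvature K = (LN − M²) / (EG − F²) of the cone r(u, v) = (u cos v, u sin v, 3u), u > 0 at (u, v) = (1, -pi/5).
K = 0

Coefficients of the first fundamental form: E = 10, F = 0, G = u^2.
Coefficients of the second fundamental form: L = 0, M = 0, N = 3*sqrt(10)*u^2/(10*Abs(u)).
Assemble K = (LN − M²)/(EG − F²) = 0. At (u, v) = (1, -pi/5): K = 0.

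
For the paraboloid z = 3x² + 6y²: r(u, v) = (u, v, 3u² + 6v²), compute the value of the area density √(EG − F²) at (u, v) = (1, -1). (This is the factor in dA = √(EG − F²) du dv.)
√(EG − F²)|_{(1, -1)} = sqrt(181)

E = 36*u^2 + 1, F = 72*u*v, G = 144*v^2 + 1, so EG − F² = 36*u^2 + 144*v^2 + 1. Taking the positive square root: √(EG − F²) = sqrt(36*u^2 + 144*v^2 + 1). At (u, v) = (1, -1): sqrt(181).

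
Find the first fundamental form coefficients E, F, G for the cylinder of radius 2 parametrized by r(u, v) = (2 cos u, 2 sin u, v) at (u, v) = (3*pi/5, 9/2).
E = 4;  F = 0;  G = 1

Partials: r_u = (-2*sin(u), 2*cos(u), 0), r_v = (0, 0, 1). As functions of (u, v):
  E = r_u · r_u = 4,
  F = r_u · r_v = 0,
  G = r_v · r_v = 1.
Evaluating at (u, v) = (3*pi/5, 9/2): E = 4, F = 0, G = 1.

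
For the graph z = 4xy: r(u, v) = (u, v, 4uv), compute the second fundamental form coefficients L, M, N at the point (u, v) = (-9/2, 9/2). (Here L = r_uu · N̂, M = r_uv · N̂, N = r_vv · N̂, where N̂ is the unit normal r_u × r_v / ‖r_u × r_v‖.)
L = 0;  M = 4*sqrt(649)/649;  N = 0

Compute the unit normal N̂(u, v) = (-4*v/sqrt(16*u^2 + 16*v^2 + 1), -4*u/sqrt(16*u^2 + 16*v^2 + 1), 1/sqrt(16*u^2 + 16*v^2 + 1)), and the second partials r_uu, r_uv, r_vv. Take dot products:
  L(u, v) = r_uu · N̂ = 0,
  M(u, v) = r_uv · N̂ = 4/sqrt(16*u^2 + 16*v^2 + 1),
  N(u, v) = r_vv · N̂ = 0.
Evaluating at (u, v) = (-9/2, 9/2):
  L = 0, M = 4*sqrt(649)/649, N = 0.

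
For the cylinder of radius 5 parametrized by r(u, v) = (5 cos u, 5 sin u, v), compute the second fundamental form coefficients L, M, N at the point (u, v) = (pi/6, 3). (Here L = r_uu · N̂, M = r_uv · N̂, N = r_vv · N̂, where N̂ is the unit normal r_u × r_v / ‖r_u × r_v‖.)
L = -5;  M = 0;  N = 0

Compute the unit normal N̂(u, v) = (cos(u), sin(u), 0), and the second partials r_uu, r_uv, r_vv. Take dot products:
  L(u, v) = r_uu · N̂ = -5,
  M(u, v) = r_uv · N̂ = 0,
  N(u, v) = r_vv · N̂ = 0.
Evaluating at (u, v) = (pi/6, 3):
  L = -5, M = 0, N = 0.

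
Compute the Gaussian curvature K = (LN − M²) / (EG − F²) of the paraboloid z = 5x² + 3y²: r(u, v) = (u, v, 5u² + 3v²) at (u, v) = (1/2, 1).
K = 15/961

Coefficients of the first fundamental form: E = 100*u^2 + 1, F = 60*u*v, G = 36*v^2 + 1.
Coefficients of the second fundamental form: L = 10/sqrt(100*u^2 + 36*v^2 + 1), M = 0, N = 6/sqrt(100*u^2 + 36*v^2 + 1).
Assemble K = (LN − M²)/(EG − F²) = 60/(10000*u^4 + 7200*u^2*v^2 + 200*u^2 + 1296*v^4 + 72*v^2 + 1). At (u, v) = (1/2, 1): K = 15/961.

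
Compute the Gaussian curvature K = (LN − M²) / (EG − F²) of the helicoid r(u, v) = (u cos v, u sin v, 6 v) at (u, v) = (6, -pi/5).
K = -1/144

Coefficients of the first fundamental form: E = 1, F = 0, G = u^2 + 36.
Coefficients of the second fundamental form: L = 0, M = -6/sqrt(u^2 + 36), N = 0.
Assemble K = (LN − M²)/(EG − F²) = -36/(u^2 + 36)^2. At (u, v) = (6, -pi/5): K = -1/144.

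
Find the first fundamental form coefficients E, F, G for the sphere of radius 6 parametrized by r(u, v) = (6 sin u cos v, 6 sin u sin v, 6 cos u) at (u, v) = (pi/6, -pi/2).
E = 36;  F = 0;  G = 9

Partials: r_u = (6*cos(u)*cos(v), 6*sin(v)*cos(u), -6*sin(u)), r_v = (-6*sin(u)*sin(v), 6*sin(u)*cos(v), 0). As functions of (u, v):
  E = r_u · r_u = 36,
  F = r_u · r_v = 0,
  G = r_v · r_v = 36*sin(u)^2.
Evaluating at (u, v) = (pi/6, -pi/2): E = 36, F = 0, G = 9.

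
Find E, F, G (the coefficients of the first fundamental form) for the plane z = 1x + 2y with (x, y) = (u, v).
E = 2;  F = 2;  G = 5

Compute partials: r_u = (1, 0, 1), r_v = (0, 1, 2). Then
  E = r_u · r_u = 2,
  F = r_u · r_v = 2,
  G = r_v · r_v = 5.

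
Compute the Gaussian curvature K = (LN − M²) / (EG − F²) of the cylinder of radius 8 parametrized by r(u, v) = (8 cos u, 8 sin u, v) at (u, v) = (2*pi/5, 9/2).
K = 0

Coefficients of the first fundamental form: E = 64, F = 0, G = 1.
Coefficients of the second fundamental form: L = -8, M = 0, N = 0.
Assemble K = (LN − M²)/(EG − F²) = 0. At (u, v) = (2*pi/5, 9/2): K = 0.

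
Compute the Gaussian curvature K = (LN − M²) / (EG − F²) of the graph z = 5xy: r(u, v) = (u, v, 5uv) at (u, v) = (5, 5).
K = -25/1565001

Coefficients of the first fundamental form: E = 25*v^2 + 1, F = 25*u*v, G = 25*u^2 + 1.
Coefficients of the second fundamental form: L = 0, M = 5/sqrt(25*u^2 + 25*v^2 + 1), N = 0.
Assemble K = (LN − M²)/(EG − F²) = -25/(625*u^4 + 1250*u^2*v^2 + 50*u^2 + 625*v^4 + 50*v^2 + 1). At (u, v) = (5, 5): K = -25/1565001.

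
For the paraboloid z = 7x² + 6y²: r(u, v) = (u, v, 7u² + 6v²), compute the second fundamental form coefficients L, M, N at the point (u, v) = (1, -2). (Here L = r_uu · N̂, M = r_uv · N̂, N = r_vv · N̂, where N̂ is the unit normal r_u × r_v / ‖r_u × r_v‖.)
L = 14*sqrt(773)/773;  M = 0;  N = 12*sqrt(773)/773

Compute the unit normal N̂(u, v) = (-14*u/sqrt(196*u^2 + 144*v^2 + 1), -12*v/sqrt(196*u^2 + 144*v^2 + 1), 1/sqrt(196*u^2 + 144*v^2 + 1)), and the second partials r_uu, r_uv, r_vv. Take dot products:
  L(u, v) = r_uu · N̂ = 14/sqrt(196*u^2 + 144*v^2 + 1),
  M(u, v) = r_uv · N̂ = 0,
  N(u, v) = r_vv · N̂ = 12/sqrt(196*u^2 + 144*v^2 + 1).
Evaluating at (u, v) = (1, -2):
  L = 14*sqrt(773)/773, M = 0, N = 12*sqrt(773)/773.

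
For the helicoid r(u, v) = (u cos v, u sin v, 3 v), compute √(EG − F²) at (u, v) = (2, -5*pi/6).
√(EG − F²)|_{(2, -5*pi/6)} = sqrt(13)

E = 1, F = 0, G = u^2 + 9; EG − F² = u^2 + 9; √(EG − F²) = sqrt(u^2 + 9). At the given point: sqrt(13).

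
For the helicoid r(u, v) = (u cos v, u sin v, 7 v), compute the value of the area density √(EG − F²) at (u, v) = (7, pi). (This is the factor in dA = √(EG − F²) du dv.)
√(EG − F²)|_{(7, pi)} = 7*sqrt(2)

E = 1, F = 0, G = u^2 + 49, so EG − F² = u^2 + 49. Taking the positive square root: √(EG − F²) = sqrt(u^2 + 49). At (u, v) = (7, pi): 7*sqrt(2).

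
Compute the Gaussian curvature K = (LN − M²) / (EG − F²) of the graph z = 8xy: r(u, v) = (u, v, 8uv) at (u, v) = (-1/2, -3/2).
K = -64/25921

Coefficients of the first fundamental form: E = 64*v^2 + 1, F = 64*u*v, G = 64*u^2 + 1.
Coefficients of the second fundamental form: L = 0, M = 8/sqrt(64*u^2 + 64*v^2 + 1), N = 0.
Assemble K = (LN − M²)/(EG − F²) = -64/(4096*u^4 + 8192*u^2*v^2 + 128*u^2 + 4096*v^4 + 128*v^2 + 1). At (u, v) = (-1/2, -3/2): K = -64/25921.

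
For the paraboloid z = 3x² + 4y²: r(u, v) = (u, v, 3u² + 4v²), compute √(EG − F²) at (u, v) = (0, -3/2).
√(EG − F²)|_{(0, -3/2)} = sqrt(145)

E = 36*u^2 + 1, F = 48*u*v, G = 64*v^2 + 1; EG − F² = 36*u^2 + 64*v^2 + 1; √(EG − F²) = sqrt(36*u^2 + 64*v^2 + 1). At the given point: sqrt(145).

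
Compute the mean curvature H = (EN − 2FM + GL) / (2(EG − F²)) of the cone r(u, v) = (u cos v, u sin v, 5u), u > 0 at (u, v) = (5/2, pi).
H = sqrt(26)/26

With E = 26, F = 0, G = u^2, L = 0, M = 0, N = 5*sqrt(26)*u^2/(26*Abs(u)), assemble
  H = (EN − 2FM + GL) / (2(EG − F²)) = 5*sqrt(26)/(52*Abs(u)).
At (u, v) = (5/2, pi): H = sqrt(26)/26.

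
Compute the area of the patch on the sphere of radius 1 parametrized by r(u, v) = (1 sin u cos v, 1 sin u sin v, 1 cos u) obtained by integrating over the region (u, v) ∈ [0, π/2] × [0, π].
Area = pi

Area = ∫∫ √(EG − F²) du dv with √(EG − F²) = Abs(sin(u)). Integrating over [0, π/2] × [0, π] gives pi.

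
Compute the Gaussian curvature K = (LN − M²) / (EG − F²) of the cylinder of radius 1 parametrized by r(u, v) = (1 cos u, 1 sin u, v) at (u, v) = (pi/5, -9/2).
K = 0

Coefficients of the first fundamental form: E = 1, F = 0, G = 1.
Coefficients of the second fundamental form: L = -1, M = 0, N = 0.
Assemble K = (LN − M²)/(EG − F²) = 0. At (u, v) = (pi/5, -9/2): K = 0.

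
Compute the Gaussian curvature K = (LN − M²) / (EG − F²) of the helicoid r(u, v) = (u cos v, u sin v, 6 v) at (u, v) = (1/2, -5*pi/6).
K = -576/21025

Coefficients of the first fundamental form: E = 1, F = 0, G = u^2 + 36.
Coefficients of the second fundamental form: L = 0, M = -6/sqrt(u^2 + 36), N = 0.
Assemble K = (LN − M²)/(EG − F²) = -36/(u^2 + 36)^2. At (u, v) = (1/2, -5*pi/6): K = -576/21025.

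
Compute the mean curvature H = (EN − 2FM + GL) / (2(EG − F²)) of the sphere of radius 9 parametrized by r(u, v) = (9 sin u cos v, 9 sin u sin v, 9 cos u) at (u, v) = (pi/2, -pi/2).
H = -1/9

With E = 81, F = 0, G = 81*sin(u)^2, L = -9*sin(u)/Abs(sin(u)), M = 0, N = -9*sin(u)^3/Abs(sin(u)), assemble
  H = (EN − 2FM + GL) / (2(EG − F²)) = -sin(u)/(9*Abs(sin(u))).
At (u, v) = (pi/2, -pi/2): H = -1/9.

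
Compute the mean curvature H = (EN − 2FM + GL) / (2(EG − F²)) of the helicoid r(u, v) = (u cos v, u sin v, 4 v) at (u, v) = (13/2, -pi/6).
H = 0

With E = 1, F = 0, G = u^2 + 16, L = 0, M = -4/sqrt(u^2 + 16), N = 0, assemble
  H = (EN − 2FM + GL) / (2(EG − F²)) = 0.
At (u, v) = (13/2, -pi/6): H = 0.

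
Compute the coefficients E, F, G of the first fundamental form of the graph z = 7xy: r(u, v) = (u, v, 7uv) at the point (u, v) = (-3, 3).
E = 442;  F = -441;  G = 442

Partials: r_u = (1, 0, 7*v), r_v = (0, 1, 7*u). As functions of (u, v):
  E = r_u · r_u = 49*v^2 + 1,
  F = r_u · r_v = 49*u*v,
  G = r_v · r_v = 49*u^2 + 1.
Evaluating at (u, v) = (-3, 3): E = 442, F = -441, G = 442.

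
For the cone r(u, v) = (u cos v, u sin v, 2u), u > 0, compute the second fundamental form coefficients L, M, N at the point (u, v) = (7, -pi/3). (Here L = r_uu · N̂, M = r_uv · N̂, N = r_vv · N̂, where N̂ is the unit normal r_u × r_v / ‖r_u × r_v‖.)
L = 0;  M = 0;  N = 14*sqrt(5)/5

Compute the unit normal N̂(u, v) = (-2*sqrt(5)*u*cos(v)/(5*Abs(u)), -2*sqrt(5)*u*sin(v)/(5*Abs(u)), sqrt(5)*u/(5*Abs(u))), and the second partials r_uu, r_uv, r_vv. Take dot products:
  L(u, v) = r_uu · N̂ = 0,
  M(u, v) = r_uv · N̂ = 0,
  N(u, v) = r_vv · N̂ = 2*sqrt(5)*u^2/(5*Abs(u)).
Evaluating at (u, v) = (7, -pi/3):
  L = 0, M = 0, N = 14*sqrt(5)/5.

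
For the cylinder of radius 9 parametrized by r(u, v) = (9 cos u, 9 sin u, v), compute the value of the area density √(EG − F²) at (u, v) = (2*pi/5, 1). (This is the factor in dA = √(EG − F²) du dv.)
√(EG − F²)|_{(2*pi/5, 1)} = 9

E = 81, F = 0, G = 1, so EG − F² = 81. Taking the positive square root: √(EG − F²) = 9. At (u, v) = (2*pi/5, 1): 9.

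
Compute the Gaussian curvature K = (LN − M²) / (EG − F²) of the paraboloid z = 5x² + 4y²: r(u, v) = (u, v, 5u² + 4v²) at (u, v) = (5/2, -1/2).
K = 20/103041

Coefficients of the first fundamental form: E = 100*u^2 + 1, F = 80*u*v, G = 64*v^2 + 1.
Coefficients of the second fundamental form: L = 10/sqrt(100*u^2 + 64*v^2 + 1), M = 0, N = 8/sqrt(100*u^2 + 64*v^2 + 1).
Assemble K = (LN − M²)/(EG − F²) = 80/(10000*u^4 + 12800*u^2*v^2 + 200*u^2 + 4096*v^4 + 128*v^2 + 1). At (u, v) = (5/2, -1/2): K = 20/103041.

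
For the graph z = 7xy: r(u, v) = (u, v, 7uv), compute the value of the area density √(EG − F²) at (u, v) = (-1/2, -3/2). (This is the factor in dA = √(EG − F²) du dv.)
√(EG − F²)|_{(-1/2, -3/2)} = sqrt(494)/2

E = 49*v^2 + 1, F = 49*u*v, G = 49*u^2 + 1, so EG − F² = 49*u^2 + 49*v^2 + 1. Taking the positive square root: √(EG − F²) = sqrt(49*u^2 + 49*v^2 + 1). At (u, v) = (-1/2, -3/2): sqrt(494)/2.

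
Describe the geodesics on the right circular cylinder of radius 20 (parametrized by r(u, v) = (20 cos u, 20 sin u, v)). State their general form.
The cylinder is flat (K = 0) and locally isometric to the plane via the development (u, v) ↦ (20 u, v). Geodesics are the pre-images of straight lines: circles (v constant), vertical lines (u constant), and helices (v = c · u + d) for constants c, d.

A right cylinder has E = 20², F = 0, G = 1, so EG − F² = 20², and L = −20, M = N = 0, giving K = (LN − M²)/(EG − F²) = 0 everywhere. A flat surface is locally isometric to the Euclidean plane via the map (u, v) ↦ (20 u, v). Straight lines in the (x̃, ỹ) plane pull back to: (a) horizontal circles (v = const), (b) vertical generators (u = const), and (c) helices (20 u tan θ = v, i.e. v = c · u + d).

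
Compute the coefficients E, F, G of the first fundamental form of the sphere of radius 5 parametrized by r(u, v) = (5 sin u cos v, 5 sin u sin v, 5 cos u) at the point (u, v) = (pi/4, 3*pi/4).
E = 25;  F = 0;  G = 25/2

Partials: r_u = (5*cos(u)*cos(v), 5*sin(v)*cos(u), -5*sin(u)), r_v = (-5*sin(u)*sin(v), 5*sin(u)*cos(v), 0). As functions of (u, v):
  E = r_u · r_u = 25,
  F = r_u · r_v = 0,
  G = r_v · r_v = 25*sin(u)^2.
Evaluating at (u, v) = (pi/4, 3*pi/4): E = 25, F = 0, G = 25/2.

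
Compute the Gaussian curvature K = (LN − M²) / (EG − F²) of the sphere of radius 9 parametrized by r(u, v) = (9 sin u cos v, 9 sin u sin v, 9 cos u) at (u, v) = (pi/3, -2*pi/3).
K = 1/81

Coefficients of the first fundamental form: E = 81, F = 0, G = 81*sin(u)^2.
Coefficients of the second fundamental form: L = -9*sin(u)/Abs(sin(u)), M = 0, N = -9*sin(u)^3/Abs(sin(u)).
Assemble K = (LN − M²)/(EG − F²) = 1/81. At (u, v) = (pi/3, -2*pi/3): K = 1/81.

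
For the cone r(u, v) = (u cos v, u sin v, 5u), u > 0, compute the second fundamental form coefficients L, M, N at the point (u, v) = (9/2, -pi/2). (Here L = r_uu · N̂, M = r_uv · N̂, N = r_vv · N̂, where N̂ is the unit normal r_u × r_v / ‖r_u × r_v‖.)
L = 0;  M = 0;  N = 45*sqrt(26)/52

Compute the unit normal N̂(u, v) = (-5*sqrt(26)*u*cos(v)/(26*Abs(u)), -5*sqrt(26)*u*sin(v)/(26*Abs(u)), sqrt(26)*u/(26*Abs(u))), and the second partials r_uu, r_uv, r_vv. Take dot products:
  L(u, v) = r_uu · N̂ = 0,
  M(u, v) = r_uv · N̂ = 0,
  N(u, v) = r_vv · N̂ = 5*sqrt(26)*u^2/(26*Abs(u)).
Evaluating at (u, v) = (9/2, -pi/2):
  L = 0, M = 0, N = 45*sqrt(26)/52.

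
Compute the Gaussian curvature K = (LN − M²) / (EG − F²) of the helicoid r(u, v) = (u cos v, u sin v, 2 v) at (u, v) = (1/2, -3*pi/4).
K = -64/289

Coefficients of the first fundamental form: E = 1, F = 0, G = u^2 + 4.
Coefficients of the second fundamental form: L = 0, M = -2/sqrt(u^2 + 4), N = 0.
Assemble K = (LN − M²)/(EG − F²) = -4/(u^2 + 4)^2. At (u, v) = (1/2, -3*pi/4): K = -64/289.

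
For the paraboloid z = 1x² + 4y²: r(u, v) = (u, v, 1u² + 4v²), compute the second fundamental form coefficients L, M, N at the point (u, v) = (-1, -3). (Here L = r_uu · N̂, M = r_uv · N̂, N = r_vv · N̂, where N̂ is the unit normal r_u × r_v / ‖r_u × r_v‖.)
L = 2*sqrt(581)/581;  M = 0;  N = 8*sqrt(581)/581

Compute the unit normal N̂(u, v) = (-2*u/sqrt(4*u^2 + 64*v^2 + 1), -8*v/sqrt(4*u^2 + 64*v^2 + 1), 1/sqrt(4*u^2 + 64*v^2 + 1)), and the second partials r_uu, r_uv, r_vv. Take dot products:
  L(u, v) = r_uu · N̂ = 2/sqrt(4*u^2 + 64*v^2 + 1),
  M(u, v) = r_uv · N̂ = 0,
  N(u, v) = r_vv · N̂ = 8/sqrt(4*u^2 + 64*v^2 + 1).
Evaluating at (u, v) = (-1, -3):
  L = 2*sqrt(581)/581, M = 0, N = 8*sqrt(581)/581.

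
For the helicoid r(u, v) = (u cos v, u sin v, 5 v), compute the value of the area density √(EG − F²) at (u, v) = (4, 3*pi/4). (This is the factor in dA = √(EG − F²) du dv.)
√(EG − F²)|_{(4, 3*pi/4)} = sqrt(41)

E = 1, F = 0, G = u^2 + 25, so EG − F² = u^2 + 25. Taking the positive square root: √(EG − F²) = sqrt(u^2 + 25). At (u, v) = (4, 3*pi/4): sqrt(41).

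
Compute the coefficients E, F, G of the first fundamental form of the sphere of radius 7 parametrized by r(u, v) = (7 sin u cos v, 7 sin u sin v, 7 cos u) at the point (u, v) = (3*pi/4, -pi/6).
E = 49;  F = 0;  G = 49/2

Partials: r_u = (7*cos(u)*cos(v), 7*sin(v)*cos(u), -7*sin(u)), r_v = (-7*sin(u)*sin(v), 7*sin(u)*cos(v), 0). As functions of (u, v):
  E = r_u · r_u = 49,
  F = r_u · r_v = 0,
  G = r_v · r_v = 49*sin(u)^2.
Evaluating at (u, v) = (3*pi/4, -pi/6): E = 49, F = 0, G = 49/2.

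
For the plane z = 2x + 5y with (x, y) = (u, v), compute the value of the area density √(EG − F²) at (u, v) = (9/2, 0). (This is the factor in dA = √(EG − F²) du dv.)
√(EG − F²)|_{(9/2, 0)} = sqrt(30)

E = 5, F = 10, G = 26, so EG − F² = 30. Taking the positive square root: √(EG − F²) = sqrt(30). At (u, v) = (9/2, 0): sqrt(30).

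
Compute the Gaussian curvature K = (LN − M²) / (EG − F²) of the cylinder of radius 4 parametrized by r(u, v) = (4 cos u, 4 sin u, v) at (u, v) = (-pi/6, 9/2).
K = 0

Coefficients of the first fundamental form: E = 16, F = 0, G = 1.
Coefficients of the second fundamental form: L = -4, M = 0, N = 0.
Assemble K = (LN − M²)/(EG − F²) = 0. At (u, v) = (-pi/6, 9/2): K = 0.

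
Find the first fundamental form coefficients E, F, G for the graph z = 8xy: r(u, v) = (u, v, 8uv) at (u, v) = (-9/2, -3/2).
E = 145;  F = 432;  G = 1297

Partials: r_u = (1, 0, 8*v), r_v = (0, 1, 8*u). As functions of (u, v):
  E = r_u · r_u = 64*v^2 + 1,
  F = r_u · r_v = 64*u*v,
  G = r_v · r_v = 64*u^2 + 1.
Evaluating at (u, v) = (-9/2, -3/2): E = 145, F = 432, G = 1297.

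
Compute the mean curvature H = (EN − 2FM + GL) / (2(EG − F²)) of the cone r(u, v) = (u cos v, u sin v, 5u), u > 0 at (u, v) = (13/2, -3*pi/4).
H = 5*sqrt(26)/338

With E = 26, F = 0, G = u^2, L = 0, M = 0, N = 5*sqrt(26)*u^2/(26*Abs(u)), assemble
  H = (EN − 2FM + GL) / (2(EG − F²)) = 5*sqrt(26)/(52*Abs(u)).
At (u, v) = (13/2, -3*pi/4): H = 5*sqrt(26)/338.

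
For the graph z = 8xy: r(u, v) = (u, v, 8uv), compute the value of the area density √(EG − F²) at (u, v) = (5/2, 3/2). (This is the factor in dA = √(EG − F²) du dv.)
√(EG − F²)|_{(5/2, 3/2)} = sqrt(545)

E = 64*v^2 + 1, F = 64*u*v, G = 64*u^2 + 1, so EG − F² = 64*u^2 + 64*v^2 + 1. Taking the positive square root: √(EG − F²) = sqrt(64*u^2 + 64*v^2 + 1). At (u, v) = (5/2, 3/2): sqrt(545).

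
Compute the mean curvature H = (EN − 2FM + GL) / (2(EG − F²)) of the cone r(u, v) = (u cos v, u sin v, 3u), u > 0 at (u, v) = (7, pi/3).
H = 3*sqrt(10)/140

With E = 10, F = 0, G = u^2, L = 0, M = 0, N = 3*sqrt(10)*u^2/(10*Abs(u)), assemble
  H = (EN − 2FM + GL) / (2(EG − F²)) = 3*sqrt(10)/(20*Abs(u)).
At (u, v) = (7, pi/3): H = 3*sqrt(10)/140.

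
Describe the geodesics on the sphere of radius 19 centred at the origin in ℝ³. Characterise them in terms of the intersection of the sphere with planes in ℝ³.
Geodesics on the sphere of radius 19 are great circles — circles of radius 19 obtained as the intersection of the sphere with planes through the origin (the centre of the sphere).

A curve α(t) of nonzero constant speed on the sphere of radius 19 is a geodesic iff its acceleration α̈ is everywhere normal to the surface, i.e. parallel to the radial vector α(t). Then d/dt(α × α̇) = α̇ × α̇ + α × α̈ = 0, so α × α̇ is a constant vector n ≠ 0 and α(t) · n = 0 for all t: α lies in the plane through the origin with normal n. The intersection of that plane with the sphere is a circle of radius 19 (a great circle). Conversely, a great circle traversed at constant speed has centripetal acceleration pointing at the origin, hence normal to the sphere, so every great circle is a geodesic.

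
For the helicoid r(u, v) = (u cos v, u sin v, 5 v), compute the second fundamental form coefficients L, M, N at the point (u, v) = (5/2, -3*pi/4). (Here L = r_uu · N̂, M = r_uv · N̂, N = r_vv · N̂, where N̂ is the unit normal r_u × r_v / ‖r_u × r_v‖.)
L = 0;  M = -2*sqrt(5)/5;  N = 0

Compute the unit normal N̂(u, v) = (5*sin(v)/sqrt(u^2 + 25), -5*cos(v)/sqrt(u^2 + 25), u/sqrt(u^2 + 25)), and the second partials r_uu, r_uv, r_vv. Take dot products:
  L(u, v) = r_uu · N̂ = 0,
  M(u, v) = r_uv · N̂ = -5/sqrt(u^2 + 25),
  N(u, v) = r_vv · N̂ = 0.
Evaluating at (u, v) = (5/2, -3*pi/4):
  L = 0, M = -2*sqrt(5)/5, N = 0.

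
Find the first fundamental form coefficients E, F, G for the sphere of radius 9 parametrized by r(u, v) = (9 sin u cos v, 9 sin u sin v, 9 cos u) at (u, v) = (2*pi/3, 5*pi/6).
E = 81;  F = 0;  G = 243/4

Partials: r_u = (9*cos(u)*cos(v), 9*sin(v)*cos(u), -9*sin(u)), r_v = (-9*sin(u)*sin(v), 9*sin(u)*cos(v), 0). As functions of (u, v):
  E = r_u · r_u = 81,
  F = r_u · r_v = 0,
  G = r_v · r_v = 81*sin(u)^2.
Evaluating at (u, v) = (2*pi/3, 5*pi/6): E = 81, F = 0, G = 243/4.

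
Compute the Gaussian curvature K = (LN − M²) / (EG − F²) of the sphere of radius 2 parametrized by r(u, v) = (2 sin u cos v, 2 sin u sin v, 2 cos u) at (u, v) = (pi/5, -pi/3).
K = 1/4

Coefficients of the first fundamental form: E = 4, F = 0, G = 4*sin(u)^2.
Coefficients of the second fundamental form: L = -2*sin(u)/Abs(sin(u)), M = 0, N = -2*sin(u)^3/Abs(sin(u)).
Assemble K = (LN − M²)/(EG − F²) = 1/4. At (u, v) = (pi/5, -pi/3): K = 1/4.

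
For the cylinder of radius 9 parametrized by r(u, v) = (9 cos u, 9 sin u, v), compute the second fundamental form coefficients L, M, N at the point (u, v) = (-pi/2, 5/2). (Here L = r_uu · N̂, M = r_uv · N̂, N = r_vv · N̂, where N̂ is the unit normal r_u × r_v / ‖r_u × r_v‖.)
L = -9;  M = 0;  N = 0

Compute the unit normal N̂(u, v) = (cos(u), sin(u), 0), and the second partials r_uu, r_uv, r_vv. Take dot products:
  L(u, v) = r_uu · N̂ = -9,
  M(u, v) = r_uv · N̂ = 0,
  N(u, v) = r_vv · N̂ = 0.
Evaluating at (u, v) = (-pi/2, 5/2):
  L = -9, M = 0, N = 0.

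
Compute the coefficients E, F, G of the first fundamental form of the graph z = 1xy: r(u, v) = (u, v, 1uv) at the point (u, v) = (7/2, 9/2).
E = 85/4;  F = 63/4;  G = 53/4

Partials: r_u = (1, 0, v), r_v = (0, 1, u). As functions of (u, v):
  E = r_u · r_u = v^2 + 1,
  F = r_u · r_v = u*v,
  G = r_v · r_v = u^2 + 1.
Evaluating at (u, v) = (7/2, 9/2): E = 85/4, F = 63/4, G = 53/4.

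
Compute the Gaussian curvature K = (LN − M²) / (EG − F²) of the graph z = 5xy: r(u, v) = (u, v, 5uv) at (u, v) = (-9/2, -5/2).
K = -100/1760929

Coefficients of the first fundamental form: E = 25*v^2 + 1, F = 25*u*v, G = 25*u^2 + 1.
Coefficients of the second fundamental form: L = 0, M = 5/sqrt(25*u^2 + 25*v^2 + 1), N = 0.
Assemble K = (LN − M²)/(EG − F²) = -25/(625*u^4 + 1250*u^2*v^2 + 50*u^2 + 625*v^4 + 50*v^2 + 1). At (u, v) = (-9/2, -5/2): K = -100/1760929.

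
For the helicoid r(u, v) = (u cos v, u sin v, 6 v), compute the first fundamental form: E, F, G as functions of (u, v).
E = 1;  F = 0;  G = u^2 + 36

Compute partials: r_u = (cos(v), sin(v), 0), r_v = (-u*sin(v), u*cos(v), 6). Then
  E = r_u · r_u = 1,
  F = r_u · r_v = 0,
  G = r_v · r_v = u^2 + 36.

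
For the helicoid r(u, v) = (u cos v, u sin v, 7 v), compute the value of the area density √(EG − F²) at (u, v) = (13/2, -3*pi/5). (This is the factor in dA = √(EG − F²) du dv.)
√(EG − F²)|_{(13/2, -3*pi/5)} = sqrt(365)/2

E = 1, F = 0, G = u^2 + 49, so EG − F² = u^2 + 49. Taking the positive square root: √(EG − F²) = sqrt(u^2 + 49). At (u, v) = (13/2, -3*pi/5): sqrt(365)/2.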